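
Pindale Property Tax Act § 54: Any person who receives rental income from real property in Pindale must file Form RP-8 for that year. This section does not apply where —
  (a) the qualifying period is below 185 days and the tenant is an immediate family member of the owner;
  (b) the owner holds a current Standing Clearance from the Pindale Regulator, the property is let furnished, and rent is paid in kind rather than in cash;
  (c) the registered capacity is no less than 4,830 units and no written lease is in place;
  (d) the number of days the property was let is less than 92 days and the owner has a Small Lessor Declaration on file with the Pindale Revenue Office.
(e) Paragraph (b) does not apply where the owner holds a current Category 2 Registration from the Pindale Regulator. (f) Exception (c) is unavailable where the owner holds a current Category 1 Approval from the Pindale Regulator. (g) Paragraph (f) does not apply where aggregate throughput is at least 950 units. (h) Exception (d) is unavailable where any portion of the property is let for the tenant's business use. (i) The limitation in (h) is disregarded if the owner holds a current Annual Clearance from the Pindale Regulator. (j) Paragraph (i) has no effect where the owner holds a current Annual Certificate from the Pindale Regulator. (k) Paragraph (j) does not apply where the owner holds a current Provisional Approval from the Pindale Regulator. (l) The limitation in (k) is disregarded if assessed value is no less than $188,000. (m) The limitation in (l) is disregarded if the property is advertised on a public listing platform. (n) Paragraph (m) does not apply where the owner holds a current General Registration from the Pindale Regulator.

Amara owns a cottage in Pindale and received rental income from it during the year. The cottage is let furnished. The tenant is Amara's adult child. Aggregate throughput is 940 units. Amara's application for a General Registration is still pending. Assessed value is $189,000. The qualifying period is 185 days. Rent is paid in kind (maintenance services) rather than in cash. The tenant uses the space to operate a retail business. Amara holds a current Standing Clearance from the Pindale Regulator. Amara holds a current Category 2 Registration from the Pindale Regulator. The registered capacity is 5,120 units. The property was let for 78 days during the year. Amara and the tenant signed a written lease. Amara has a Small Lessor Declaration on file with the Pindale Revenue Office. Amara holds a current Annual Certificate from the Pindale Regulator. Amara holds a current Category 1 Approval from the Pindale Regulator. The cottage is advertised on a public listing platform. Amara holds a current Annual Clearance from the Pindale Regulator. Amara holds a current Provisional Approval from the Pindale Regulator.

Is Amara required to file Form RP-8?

No — exception (d) applies; Amara is not required to file Form RP-8.

Exception (a) does not apply: the qualifying period is 185 days, not below 185 days.
Exception (b): a current Standing Clearance is held; the property is let furnished; rent is paid in kind — every condition holds. But: (e) is triggered — a current Category 2 Registration is held. Exception (b) does not apply.
Exception (c) requires that no written lease is in place; but a written lease is in place, so (c) is unavailable.
All of (d)'s requirements are met (the number of days the property was let is 78 days, less than the 92 days limit; a Small Lessor Declaration is on file). Considering the limiting provisions: (h) is engaged (the space is let for business use), but is set aside by (i): (i) applies — a current Annual Clearance is held. (j) would limit (i) — a current Annual Certificate is held — but (k) sets (j) aside: (k) operates against (j): a current Provisional Approval is held. (l) would limit (k) — assessed value is $189,000, meeting the $188,000 threshold — but (m) sets (l) aside: (m) applies — the property is publicly advertised. (n), which would lift (m), is not triggered — there is no General Registration in force. Exception (d) stands.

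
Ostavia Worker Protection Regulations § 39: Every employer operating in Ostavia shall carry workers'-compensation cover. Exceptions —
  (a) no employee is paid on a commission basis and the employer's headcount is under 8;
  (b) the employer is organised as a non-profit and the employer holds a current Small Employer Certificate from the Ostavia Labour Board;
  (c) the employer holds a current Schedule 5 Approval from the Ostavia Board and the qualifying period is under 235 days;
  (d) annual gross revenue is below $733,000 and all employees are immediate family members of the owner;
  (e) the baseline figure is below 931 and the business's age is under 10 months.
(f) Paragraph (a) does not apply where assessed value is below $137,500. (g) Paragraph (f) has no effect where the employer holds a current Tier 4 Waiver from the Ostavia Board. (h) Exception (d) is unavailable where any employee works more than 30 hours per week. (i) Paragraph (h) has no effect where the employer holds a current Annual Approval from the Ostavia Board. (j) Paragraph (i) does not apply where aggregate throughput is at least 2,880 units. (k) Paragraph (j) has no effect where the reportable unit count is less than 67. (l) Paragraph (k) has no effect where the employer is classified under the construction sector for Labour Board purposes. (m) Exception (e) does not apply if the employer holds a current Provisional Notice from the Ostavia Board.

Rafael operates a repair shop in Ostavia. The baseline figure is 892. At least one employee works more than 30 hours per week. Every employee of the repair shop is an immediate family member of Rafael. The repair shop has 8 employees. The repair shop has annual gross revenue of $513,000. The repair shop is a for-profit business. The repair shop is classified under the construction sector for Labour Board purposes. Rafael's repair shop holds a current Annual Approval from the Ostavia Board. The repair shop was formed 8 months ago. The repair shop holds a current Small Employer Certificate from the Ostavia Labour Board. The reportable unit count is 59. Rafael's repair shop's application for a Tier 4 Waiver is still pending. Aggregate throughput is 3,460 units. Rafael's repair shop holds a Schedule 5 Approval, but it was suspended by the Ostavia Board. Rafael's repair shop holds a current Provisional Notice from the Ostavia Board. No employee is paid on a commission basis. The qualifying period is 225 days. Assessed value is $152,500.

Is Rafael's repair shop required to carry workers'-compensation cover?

Exception (a) requires that the employer's headcount is under 8; but the employer's headcount is 8, not under 8, so (a) is unavailable.
Exception (b) fails — the employer is for-profit.
Exception (c) fails — there is no Schedule 5 Approval in force.
All of (d)'s requirements are met (annual gross revenue is $513,000, below the $733,000 limit; every employee is an immediate family member). However, paragraphs (h)–(l) must be considered: (h) operates against (d): at least one employee exceeds 30 hours/week. (i) would limit (h) — a current Annual Approval is held — but (j) sets (i) aside: (j) operates — aggregate throughput is 3,460 units, meeting the 2,880 units threshold. (k) is engaged (the reportable unit count is 59, less than the 67 limit), but is set aside by (l): (l) operates against (k): the repair shop is classified under the construction sector. (d) is therefore removed.
Exception (e)'s conditions are all satisfied: the baseline figure is 892, below the 931 limit; the business's age is 8 months, under the 10 months limit. But applying paragraph (m): (m) operates — a current Provisional Notice is held. Exception (e) does not apply.
No exception displaces § 39.

Yes — Rafael's repair shop must carry workers'-compensation cover.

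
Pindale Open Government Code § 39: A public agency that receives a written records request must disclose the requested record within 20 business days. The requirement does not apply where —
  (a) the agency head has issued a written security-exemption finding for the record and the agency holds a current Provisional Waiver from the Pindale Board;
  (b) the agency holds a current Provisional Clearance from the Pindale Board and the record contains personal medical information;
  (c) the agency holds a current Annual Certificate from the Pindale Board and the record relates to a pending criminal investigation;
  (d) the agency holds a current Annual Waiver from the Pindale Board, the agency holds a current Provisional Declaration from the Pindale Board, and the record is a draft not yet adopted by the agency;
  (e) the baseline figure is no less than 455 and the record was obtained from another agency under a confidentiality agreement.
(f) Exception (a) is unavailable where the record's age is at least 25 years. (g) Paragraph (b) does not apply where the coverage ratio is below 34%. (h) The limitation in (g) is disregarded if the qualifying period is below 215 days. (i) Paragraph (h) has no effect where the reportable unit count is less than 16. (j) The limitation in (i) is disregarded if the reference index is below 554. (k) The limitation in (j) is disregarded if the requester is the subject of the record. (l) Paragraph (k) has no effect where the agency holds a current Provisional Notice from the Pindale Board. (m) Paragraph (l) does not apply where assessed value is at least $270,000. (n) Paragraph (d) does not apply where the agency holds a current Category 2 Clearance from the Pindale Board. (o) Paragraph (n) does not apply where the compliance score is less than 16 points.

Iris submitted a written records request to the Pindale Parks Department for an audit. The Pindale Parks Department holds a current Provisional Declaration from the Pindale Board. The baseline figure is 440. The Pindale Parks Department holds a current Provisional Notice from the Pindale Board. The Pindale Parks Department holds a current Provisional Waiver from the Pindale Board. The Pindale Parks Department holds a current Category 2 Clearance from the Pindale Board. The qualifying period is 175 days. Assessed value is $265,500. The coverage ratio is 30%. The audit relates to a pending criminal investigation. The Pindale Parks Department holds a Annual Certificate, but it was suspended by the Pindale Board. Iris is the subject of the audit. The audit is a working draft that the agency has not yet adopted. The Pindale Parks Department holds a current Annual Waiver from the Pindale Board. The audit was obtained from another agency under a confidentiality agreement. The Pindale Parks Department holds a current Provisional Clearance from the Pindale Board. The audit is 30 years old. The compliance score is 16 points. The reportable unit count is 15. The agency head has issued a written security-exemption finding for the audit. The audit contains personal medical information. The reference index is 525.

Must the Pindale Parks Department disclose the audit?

No — exception (b) applies; the Pindale Parks Department is not required to disclose the audit.

All of (a)'s requirements are met (a written security-exemption finding has been issued; a current Provisional Waiver is held). But: (f) operates against (a): the record's age is 30 years, meeting the 25 years threshold. Exception (a) does not apply.
All of (b)'s requirements are met (a current Provisional Clearance is held; the audit contains personal medical information). As to paragraphs (g)–(m): (g) would limit (b) — the coverage ratio is 30%, below the 34% limit — but (h) sets (g) aside: (h) operates against (g): the qualifying period is 175 days, below the 215 days limit. (i) applies (the reportable unit count is 15, less than the 16 limit), but is set aside by (j): (j) operates against (i): the reference index is 525, below the 554 limit. (k) applies (Iris is the subject of the audit), but is set aside by (l): (l) operates against (k): a current Provisional Notice is held. (m) does not operate here (assessed value is $265,500, short of $270,000), so (l) stands. (b) remains available.
Exception (c) requires that the agency holds a current Annual Certificate from the Pindale Board; but no current Annual Certificate is held, so (c) is unavailable.
Exception (d) is satisfied on its face — a current Annual Waiver is held; a current Provisional Declaration is held; the audit is an unadopted draft. But: (n) applies — a current Category 2 Clearance is held. (o) does not operate here (the compliance score is 16 points, not less than 16 points), so (n) stands. So (d) is unavailable.
Exception (e) does not apply: the baseline figure is 440, short of 455.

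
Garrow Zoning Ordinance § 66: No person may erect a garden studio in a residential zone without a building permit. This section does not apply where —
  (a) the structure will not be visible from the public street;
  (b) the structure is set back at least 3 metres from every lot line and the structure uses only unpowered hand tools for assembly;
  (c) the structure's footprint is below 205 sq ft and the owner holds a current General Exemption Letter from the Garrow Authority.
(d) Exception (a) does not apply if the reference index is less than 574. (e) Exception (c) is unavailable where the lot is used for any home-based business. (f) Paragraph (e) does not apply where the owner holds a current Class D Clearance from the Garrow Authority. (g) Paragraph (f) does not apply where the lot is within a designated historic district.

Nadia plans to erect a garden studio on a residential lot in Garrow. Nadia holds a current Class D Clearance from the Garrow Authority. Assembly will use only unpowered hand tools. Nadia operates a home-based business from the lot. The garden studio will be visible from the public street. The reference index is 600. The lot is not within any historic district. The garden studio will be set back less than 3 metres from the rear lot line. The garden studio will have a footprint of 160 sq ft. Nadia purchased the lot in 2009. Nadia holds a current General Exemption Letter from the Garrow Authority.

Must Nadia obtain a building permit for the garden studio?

Exception (a) fails — the structure will be visible from the street.
Exception (b) fails — the rear setback is under 3 m.
Exception (c)'s conditions are all satisfied: the structure's footprint is 160 sq ft, below the 205 sq ft limit; a current General Exemption Letter is held. Under paragraphs (e)–(g): (e) is triggered (a home-based business operates on the lot), but is displaced by (f): (f) operates against (e): a current Class D Clearance is held. (g) is inapplicable (the lot is not in a historic district), so (f) stands. (c) remains available.

No — exception (c) applies; Nadia does not need a building permit.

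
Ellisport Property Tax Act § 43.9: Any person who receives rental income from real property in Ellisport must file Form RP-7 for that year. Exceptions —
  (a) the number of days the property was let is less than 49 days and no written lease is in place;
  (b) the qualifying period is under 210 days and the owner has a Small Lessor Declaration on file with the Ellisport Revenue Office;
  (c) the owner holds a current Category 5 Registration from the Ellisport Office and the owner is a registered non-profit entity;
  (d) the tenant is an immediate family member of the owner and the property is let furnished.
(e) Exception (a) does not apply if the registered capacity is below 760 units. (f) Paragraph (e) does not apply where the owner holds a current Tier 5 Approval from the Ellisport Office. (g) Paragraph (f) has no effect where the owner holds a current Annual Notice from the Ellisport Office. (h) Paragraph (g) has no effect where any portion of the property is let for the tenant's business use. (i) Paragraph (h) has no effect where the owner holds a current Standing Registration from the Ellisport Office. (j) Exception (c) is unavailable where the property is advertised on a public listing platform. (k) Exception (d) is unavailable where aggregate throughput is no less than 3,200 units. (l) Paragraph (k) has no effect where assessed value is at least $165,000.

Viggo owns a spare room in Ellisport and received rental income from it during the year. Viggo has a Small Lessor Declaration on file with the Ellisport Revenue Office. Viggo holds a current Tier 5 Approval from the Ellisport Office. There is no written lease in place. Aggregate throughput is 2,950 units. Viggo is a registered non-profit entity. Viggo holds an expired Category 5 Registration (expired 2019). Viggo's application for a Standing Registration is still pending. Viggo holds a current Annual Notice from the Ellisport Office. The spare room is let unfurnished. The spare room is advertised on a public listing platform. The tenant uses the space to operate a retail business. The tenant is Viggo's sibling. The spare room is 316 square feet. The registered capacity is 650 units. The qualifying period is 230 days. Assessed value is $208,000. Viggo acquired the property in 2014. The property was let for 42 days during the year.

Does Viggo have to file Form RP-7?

Exception (a): the number of days the property was let is 42 days, less than the 49 days limit; there is no written lease — every condition holds. Considering the limiting provisions: (e) operates (the registered capacity is 650 units, below the 760 units limit), but is set aside by (f): (f) applies — a current Tier 5 Approval is held. (g) would limit (f) — a current Annual Notice is held — but (h) sets (g) aside: (h) operates against (g): the space is let for business use. (i), which would lift (h), is not engaged — there is no Standing Registration in force. (a) remains available.
Exception (b) fails — the qualifying period is 230 days, not under 210 days.
Exception (c) does not apply: there is no Category 5 Registration in force.
Exception (d) fails — the property is let unfurnished.

No — exception (a) applies; Viggo is not required to file Form RP-7.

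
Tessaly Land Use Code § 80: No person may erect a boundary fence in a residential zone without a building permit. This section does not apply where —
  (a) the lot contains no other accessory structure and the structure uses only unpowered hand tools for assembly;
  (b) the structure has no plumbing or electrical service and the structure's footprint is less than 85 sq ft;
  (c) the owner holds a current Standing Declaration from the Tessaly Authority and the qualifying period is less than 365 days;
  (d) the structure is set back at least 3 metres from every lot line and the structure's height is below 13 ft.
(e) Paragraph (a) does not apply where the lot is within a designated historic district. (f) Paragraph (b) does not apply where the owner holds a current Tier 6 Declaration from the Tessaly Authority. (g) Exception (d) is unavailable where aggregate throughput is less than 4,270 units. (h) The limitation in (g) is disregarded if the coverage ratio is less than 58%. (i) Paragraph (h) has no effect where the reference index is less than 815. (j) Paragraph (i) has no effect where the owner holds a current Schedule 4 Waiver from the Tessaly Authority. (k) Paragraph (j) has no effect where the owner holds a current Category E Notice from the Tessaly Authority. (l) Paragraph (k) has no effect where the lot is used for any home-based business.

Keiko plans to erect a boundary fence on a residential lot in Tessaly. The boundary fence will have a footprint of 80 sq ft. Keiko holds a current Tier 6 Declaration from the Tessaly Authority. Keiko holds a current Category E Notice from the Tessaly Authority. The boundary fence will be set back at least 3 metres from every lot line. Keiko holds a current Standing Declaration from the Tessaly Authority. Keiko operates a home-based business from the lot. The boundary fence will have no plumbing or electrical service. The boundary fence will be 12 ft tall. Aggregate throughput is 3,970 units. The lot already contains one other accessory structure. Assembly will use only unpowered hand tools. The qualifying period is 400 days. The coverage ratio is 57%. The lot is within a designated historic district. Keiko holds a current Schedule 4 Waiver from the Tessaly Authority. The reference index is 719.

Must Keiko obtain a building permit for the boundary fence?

Exception (a) requires that the lot contains no other accessory structure; but the lot already has another accessory structure, so (a) is unavailable.
Exception (b): there is no plumbing or electrical service; the structure's footprint is 80 sq ft, less than the 85 sq ft limit — every condition holds. But applying paragraph (f): (f) operates — a current Tier 6 Declaration is held. Exception (b) does not apply.
Exception (c) does not apply: the qualifying period is 400 days, not less than 365 days.
Exception (d): the setback is at least 3 m on every side; the structure's height is 12 ft, below the 13 ft limit — every condition holds. Considering the limiting provisions: (g) would limit (d) — aggregate throughput is 3,970 units, less than the 4,270 units limit — but (h) sets (g) aside: (h) operates — the coverage ratio is 57%, less than the 58% limit. (i) operates (the reference index is 719, less than the 815 limit), but is set aside by (j): (j) is triggered — a current Schedule 4 Waiver is held. (k) would limit (j) — a current Category E Notice is held — but (l) sets (k) aside: (l) applies — a home-based business operates on the lot. Exception (d) stands.

No — exception (d) applies; Keiko does not need a building permit.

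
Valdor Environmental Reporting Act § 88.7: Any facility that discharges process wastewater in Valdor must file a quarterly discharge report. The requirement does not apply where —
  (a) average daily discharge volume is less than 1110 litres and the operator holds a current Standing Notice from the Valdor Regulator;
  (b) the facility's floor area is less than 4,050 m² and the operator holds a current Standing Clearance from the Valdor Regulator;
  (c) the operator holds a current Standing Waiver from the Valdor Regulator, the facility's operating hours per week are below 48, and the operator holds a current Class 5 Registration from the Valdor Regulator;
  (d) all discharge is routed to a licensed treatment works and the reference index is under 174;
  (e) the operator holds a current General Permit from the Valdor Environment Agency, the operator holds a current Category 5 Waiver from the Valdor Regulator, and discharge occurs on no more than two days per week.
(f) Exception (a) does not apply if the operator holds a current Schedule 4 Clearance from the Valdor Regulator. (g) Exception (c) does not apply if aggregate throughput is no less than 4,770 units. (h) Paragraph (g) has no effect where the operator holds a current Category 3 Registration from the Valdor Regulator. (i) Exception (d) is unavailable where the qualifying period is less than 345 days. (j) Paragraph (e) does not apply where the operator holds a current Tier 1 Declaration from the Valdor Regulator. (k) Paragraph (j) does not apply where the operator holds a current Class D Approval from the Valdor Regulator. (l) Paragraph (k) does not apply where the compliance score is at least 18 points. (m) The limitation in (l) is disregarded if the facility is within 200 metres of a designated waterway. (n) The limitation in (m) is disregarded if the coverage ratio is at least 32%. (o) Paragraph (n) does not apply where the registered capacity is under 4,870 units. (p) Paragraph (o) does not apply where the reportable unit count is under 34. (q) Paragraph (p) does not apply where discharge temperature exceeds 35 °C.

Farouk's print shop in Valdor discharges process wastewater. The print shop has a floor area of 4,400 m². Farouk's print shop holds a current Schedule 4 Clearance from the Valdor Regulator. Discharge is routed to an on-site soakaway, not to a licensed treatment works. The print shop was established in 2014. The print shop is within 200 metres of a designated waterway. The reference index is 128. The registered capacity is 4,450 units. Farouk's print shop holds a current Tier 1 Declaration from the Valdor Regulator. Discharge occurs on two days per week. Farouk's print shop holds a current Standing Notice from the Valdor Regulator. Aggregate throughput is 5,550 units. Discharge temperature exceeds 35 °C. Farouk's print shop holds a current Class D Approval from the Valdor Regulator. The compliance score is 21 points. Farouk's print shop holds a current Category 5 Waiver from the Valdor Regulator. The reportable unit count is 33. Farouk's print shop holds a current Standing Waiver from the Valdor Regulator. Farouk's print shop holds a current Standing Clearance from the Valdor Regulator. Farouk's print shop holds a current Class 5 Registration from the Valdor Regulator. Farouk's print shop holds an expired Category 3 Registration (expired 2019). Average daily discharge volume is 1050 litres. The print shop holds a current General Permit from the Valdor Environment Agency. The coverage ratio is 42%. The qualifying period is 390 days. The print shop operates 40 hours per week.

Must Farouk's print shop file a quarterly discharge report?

No — exception (e) applies; Farouk's print shop is not required to file a quarterly discharge report.

Exception (a)'s conditions are all satisfied: average daily discharge volume is 1050 litres, less than the 1110 litres limit; a current Standing Notice is held. However, paragraph (f) must be considered: (f) operates against (a): a current Schedule 4 Clearance is held. So (a) is unavailable.
Exception (b) does not apply: the facility's floor area is 4,400 m², not less than 4,050 m².
Exception (c)'s conditions are all satisfied: a current Standing Waiver is held; the facility's operating hours per week are 40, below the 48 limit; a current Class 5 Registration is held. However, paragraphs (g)–(h) must be considered: (g) operates against (c): aggregate throughput is 5,550 units, meeting the 4,770 units threshold. (h) does not operate here (no current Category 3 Registration is held), so (g) stands. Exception (c) does not apply.
Exception (d) requires that all discharge is routed to a licensed treatment works; but discharge is not routed to a licensed treatment works, so (d) is unavailable.
Exception (e) is satisfied on its face — a current General Permit is held; a current Category 5 Waiver is held; discharge occurs on no more than two days per week. Under paragraphs (j)–(q): (j) would limit (e) — a current Tier 1 Declaration is held — but (k) sets (j) aside: (k) operates against (j): a current Class D Approval is held. (l) would limit (k) — the compliance score is 21 points, meeting the 18 points threshold — but (m) sets (l) aside: (m) is triggered — the print shop is within 200 m of a designated waterway. (n) would limit (m) — the coverage ratio is 42%, meeting the 32% threshold — but (o) sets (n) aside: (o) is engaged — the registered capacity is 4,450 units, under the 4,870 units limit. (p) would limit (o) — the reportable unit count is 33, under the 34 limit — but (q) sets (p) aside: (q) applies — discharge temperature exceeds 35 °C. So (e) applies.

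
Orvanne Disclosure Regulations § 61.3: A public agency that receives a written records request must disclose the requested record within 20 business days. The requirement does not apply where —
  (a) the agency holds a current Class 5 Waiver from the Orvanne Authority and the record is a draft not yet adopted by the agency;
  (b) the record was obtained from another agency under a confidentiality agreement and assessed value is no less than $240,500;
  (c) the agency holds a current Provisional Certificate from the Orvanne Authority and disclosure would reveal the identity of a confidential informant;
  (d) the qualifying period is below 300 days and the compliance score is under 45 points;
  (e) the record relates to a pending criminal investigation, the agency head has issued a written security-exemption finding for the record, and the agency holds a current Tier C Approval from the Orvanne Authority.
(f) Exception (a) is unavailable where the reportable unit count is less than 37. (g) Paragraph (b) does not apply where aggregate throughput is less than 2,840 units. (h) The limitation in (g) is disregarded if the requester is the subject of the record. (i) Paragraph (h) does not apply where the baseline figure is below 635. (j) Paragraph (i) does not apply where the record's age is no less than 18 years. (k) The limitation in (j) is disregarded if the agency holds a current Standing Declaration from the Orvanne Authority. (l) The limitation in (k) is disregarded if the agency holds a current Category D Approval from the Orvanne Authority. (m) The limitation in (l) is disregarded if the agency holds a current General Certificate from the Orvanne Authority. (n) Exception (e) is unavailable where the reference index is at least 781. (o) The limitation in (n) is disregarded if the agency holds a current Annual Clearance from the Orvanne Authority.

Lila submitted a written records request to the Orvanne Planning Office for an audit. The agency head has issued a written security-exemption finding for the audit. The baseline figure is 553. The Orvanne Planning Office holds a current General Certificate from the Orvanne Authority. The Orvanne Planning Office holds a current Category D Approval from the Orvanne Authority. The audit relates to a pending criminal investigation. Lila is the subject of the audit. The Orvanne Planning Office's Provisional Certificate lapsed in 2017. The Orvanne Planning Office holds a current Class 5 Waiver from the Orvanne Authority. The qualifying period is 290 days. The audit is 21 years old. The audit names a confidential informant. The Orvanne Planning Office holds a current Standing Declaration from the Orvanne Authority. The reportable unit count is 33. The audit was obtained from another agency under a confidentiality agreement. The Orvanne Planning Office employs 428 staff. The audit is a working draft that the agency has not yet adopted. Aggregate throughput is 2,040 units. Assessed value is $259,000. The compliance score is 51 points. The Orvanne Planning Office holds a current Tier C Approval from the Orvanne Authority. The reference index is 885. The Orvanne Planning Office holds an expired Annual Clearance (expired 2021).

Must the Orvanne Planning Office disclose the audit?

Yes — the Orvanne Planning Office must disclose the audit.

All of (a)'s requirements are met (a current Class 5 Waiver is held; the audit is an unadopted draft). Turning to paragraph (f): (f) operates against (a): the reportable unit count is 33, less than the 37 limit. (a) is therefore removed.
Exception (b): the audit was obtained under a confidentiality agreement; assessed value is $259,000, meeting the $240,500 threshold — every condition holds. But: (g) operates against (b): aggregate throughput is 2,040 units, less than the 2,840 units limit. (h) is triggered (Lila is the subject of the audit), but yields to (i): (i) operates against (h): the baseline figure is 553, below the 635 limit. (j) is triggered (the record's age is 21 years, meeting the 18 years threshold), but is displaced by (k): (k) applies — a current Standing Declaration is held. (l) is engaged (a current Category D Approval is held), but is overridden by (m): (m) applies — a current General Certificate is held. (b) is therefore removed.
Exception (c) does not apply: there is no Provisional Certificate in force.
Exception (d) fails — the compliance score is 51 points, not under 45 points.
Exception (e)'s conditions are all satisfied: the audit relates to a pending investigation; a written security-exemption finding has been issued; a current Tier C Approval is held. But applying paragraphs (n)–(o): (n) operates against (e): the reference index is 885, meeting the 781 threshold. (o), which would lift (n), is not engaged — no current Annual Clearance is held. Exception (e) does not apply.
No exception applies. The general rule governs.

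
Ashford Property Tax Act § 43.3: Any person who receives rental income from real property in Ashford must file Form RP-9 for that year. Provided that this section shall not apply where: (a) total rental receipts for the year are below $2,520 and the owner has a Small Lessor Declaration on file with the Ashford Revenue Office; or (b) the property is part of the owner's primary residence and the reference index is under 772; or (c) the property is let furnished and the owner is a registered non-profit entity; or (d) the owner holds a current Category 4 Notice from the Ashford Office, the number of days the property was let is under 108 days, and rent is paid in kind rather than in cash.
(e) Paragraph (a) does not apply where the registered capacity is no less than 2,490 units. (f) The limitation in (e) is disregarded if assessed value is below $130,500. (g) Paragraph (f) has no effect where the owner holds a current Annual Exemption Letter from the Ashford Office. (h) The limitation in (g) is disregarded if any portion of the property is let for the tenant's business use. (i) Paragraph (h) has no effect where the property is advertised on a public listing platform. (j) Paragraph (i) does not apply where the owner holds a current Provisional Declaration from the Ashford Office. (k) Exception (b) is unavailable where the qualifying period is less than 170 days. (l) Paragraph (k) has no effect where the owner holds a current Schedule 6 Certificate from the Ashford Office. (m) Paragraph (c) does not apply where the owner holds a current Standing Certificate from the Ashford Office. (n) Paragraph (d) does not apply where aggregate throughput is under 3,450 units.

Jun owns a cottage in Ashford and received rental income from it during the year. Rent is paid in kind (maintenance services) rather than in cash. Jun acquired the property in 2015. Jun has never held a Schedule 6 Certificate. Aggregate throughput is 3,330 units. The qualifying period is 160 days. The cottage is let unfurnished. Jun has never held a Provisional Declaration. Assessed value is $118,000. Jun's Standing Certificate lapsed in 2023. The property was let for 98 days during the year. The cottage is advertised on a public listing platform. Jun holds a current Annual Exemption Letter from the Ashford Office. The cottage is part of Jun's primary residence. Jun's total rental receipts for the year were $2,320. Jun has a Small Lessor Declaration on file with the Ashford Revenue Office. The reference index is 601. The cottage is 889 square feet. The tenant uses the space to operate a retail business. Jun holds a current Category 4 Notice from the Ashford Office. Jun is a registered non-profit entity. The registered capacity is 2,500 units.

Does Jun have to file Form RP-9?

Yes — Jun must file Form RP-9.

Exception (a): total rental receipts for the year are $2,320, below the $2,520 limit; a Small Lessor Declaration is on file — every condition holds. But applying paragraphs (e)–(j): (e) operates against (a): the registered capacity is 2,500 units, meeting the 2,490 units threshold. (f) operates (assessed value is $118,000, below the $130,500 limit), but yields to (g): (g) operates against (f): a current Annual Exemption Letter is held. (h) applies (the space is let for business use), but is set aside by (i): (i) operates against (h): the property is publicly advertised. (j) is inapplicable (there is no Provisional Declaration in force), so (i) stands. Exception (a) does not apply.
All of (b)'s requirements are met (the cottage is part of the primary residence; the reference index is 601, under the 772 limit). However, paragraphs (k)–(l) must be considered: (k) operates against (b): the qualifying period is 160 days, less than the 170 days limit. (l) does not operate here (the Schedule 6 Certificate is not current), so (k) stands. (b) is therefore removed.
Exception (c) requires that the property is let furnished; but the property is let unfurnished, so (c) is unavailable.
Exception (d) is satisfied on its face — a current Category 4 Notice is held; the number of days the property was let is 98 days, under the 108 days limit; rent is paid in kind. However, paragraph (n) must be considered: (n) operates against (d): aggregate throughput is 3,330 units, under the 3,450 units limit. So (d) is unavailable.
Every exception is unavailable, so the rule governs.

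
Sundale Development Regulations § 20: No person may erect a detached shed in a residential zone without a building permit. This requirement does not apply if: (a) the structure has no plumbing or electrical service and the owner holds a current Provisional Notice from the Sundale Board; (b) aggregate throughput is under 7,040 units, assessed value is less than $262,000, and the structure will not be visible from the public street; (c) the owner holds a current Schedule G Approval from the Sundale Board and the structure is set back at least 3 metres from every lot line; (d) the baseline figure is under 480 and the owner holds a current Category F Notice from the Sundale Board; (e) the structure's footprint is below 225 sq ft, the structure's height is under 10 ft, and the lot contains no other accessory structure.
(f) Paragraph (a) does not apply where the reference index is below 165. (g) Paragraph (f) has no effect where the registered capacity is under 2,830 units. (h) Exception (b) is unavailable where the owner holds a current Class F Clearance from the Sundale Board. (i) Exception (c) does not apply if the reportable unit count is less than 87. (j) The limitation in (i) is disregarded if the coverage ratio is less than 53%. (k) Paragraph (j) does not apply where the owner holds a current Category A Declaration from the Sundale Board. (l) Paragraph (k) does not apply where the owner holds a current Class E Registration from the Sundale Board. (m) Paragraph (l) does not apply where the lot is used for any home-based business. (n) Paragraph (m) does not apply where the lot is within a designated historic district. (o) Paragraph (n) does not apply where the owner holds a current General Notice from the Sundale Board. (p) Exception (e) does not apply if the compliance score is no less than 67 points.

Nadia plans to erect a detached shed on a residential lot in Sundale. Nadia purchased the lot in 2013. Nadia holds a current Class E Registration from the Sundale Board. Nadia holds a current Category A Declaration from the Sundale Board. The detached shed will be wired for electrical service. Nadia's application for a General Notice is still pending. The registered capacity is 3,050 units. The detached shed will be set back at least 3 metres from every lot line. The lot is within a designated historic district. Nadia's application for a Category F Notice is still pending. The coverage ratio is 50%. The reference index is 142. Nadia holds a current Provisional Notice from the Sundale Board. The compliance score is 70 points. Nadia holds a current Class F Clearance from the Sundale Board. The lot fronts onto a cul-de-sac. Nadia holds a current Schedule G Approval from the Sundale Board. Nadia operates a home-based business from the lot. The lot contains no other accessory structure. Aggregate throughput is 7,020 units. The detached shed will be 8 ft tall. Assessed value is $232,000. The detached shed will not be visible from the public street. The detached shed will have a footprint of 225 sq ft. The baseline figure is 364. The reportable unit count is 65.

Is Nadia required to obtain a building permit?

Exception (a) requires that the structure has no plumbing or electrical service; but electrical service is planned, so (a) is unavailable.
All of (b)'s requirements are met (aggregate throughput is 7,020 units, under the 7,040 units limit; assessed value is $232,000, less than the $262,000 limit; the structure will not be visible from the street). But applying paragraph (h): (h) operates against (b): a current Class F Clearance is held. Exception (b) does not apply.
Exception (c): a current Schedule G Approval is held; the setback is at least 3 m on every side — every condition holds. Applying paragraphs (i)–(o): (i) is triggered (the reportable unit count is 65, less than the 87 limit), but yields to (j): (j) operates — the coverage ratio is 50%, less than the 53% limit. (k) would limit (j) — a current Category A Declaration is held — but (l) sets (k) aside: (l) is engaged — a current Class E Registration is held. (m) applies (a home-based business operates on the lot), but is displaced by (n): (n) operates against (m): the lot is in a historic district. (o) is not engaged (no current General Notice is held), so (n) stands. Exception (c) stands.
Exception (d) requires that the owner holds a current Category F Notice from the Sundale Board; but the Category F Notice is not current, so (d) is unavailable.
Exception (e) does not apply: the structure's footprint is 225 sq ft, not below 225 sq ft.

No — exception (c) applies; Nadia does not need a building permit.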